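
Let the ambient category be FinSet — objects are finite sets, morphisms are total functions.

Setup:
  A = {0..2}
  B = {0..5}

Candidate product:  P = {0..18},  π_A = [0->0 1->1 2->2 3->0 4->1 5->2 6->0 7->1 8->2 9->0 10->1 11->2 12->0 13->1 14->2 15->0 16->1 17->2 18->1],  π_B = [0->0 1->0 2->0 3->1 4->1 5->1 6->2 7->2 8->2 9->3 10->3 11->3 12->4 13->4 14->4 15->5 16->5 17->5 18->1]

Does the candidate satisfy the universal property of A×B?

Answer: NOT A VALID PRODUCT — |P|=19 ≠ |A|·|B|=18

Derivation:
|A|·|B| = 3·6 = 18;  |P| = 19
  → cardinalities differ; no bijection possible.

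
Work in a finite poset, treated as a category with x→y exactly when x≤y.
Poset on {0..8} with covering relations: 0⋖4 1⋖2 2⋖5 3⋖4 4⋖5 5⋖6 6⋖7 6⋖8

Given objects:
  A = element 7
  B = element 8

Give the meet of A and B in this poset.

Answer: A∧B = 6

Work:
Common predecessors of 7,8: {0,1,2,3,4,5,6}
  0 ≤ 6
  1 ≤ 6
  2 ≤ 6
  3 ≤ 6
  4 ≤ 6
  5 ≤ 6
  6 ≤ 6
glb = 6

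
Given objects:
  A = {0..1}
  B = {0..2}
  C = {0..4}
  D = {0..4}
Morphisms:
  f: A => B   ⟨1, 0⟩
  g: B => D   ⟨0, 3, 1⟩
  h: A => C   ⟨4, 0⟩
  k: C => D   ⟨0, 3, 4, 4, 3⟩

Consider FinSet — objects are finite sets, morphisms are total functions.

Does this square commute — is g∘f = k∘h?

Answer: COMMUTES

Work:
Path 1 = f;g:
  0 f=>1 g=>3
  1 f=>0 g=>0
  result₁ = ⟨3, 0⟩
Path 2 = h;k:
  0 h=>4 k=>3
  1 h=>0 k=>0
  result₂ = ⟨3, 0⟩
Equal? same morphism ✓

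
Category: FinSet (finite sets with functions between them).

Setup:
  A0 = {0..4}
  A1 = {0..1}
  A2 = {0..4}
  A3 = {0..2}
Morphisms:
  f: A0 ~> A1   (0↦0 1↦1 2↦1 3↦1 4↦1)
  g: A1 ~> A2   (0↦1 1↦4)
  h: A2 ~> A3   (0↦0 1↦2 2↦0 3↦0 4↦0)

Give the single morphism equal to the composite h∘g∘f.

Answer: (0↦2 1↦0 2↦0 3↦0 4↦0)

Derivation:
  0 f~>0 g~>1 h~>2
  1 f~>1 g~>4 h~>0
  2 f~>1 g~>4 h~>0
  3 f~>1 g~>4 h~>0
  4 f~>1 g~>4 h~>0
composite: (0↦2 1↦0 2↦0 3↦0 4↦0)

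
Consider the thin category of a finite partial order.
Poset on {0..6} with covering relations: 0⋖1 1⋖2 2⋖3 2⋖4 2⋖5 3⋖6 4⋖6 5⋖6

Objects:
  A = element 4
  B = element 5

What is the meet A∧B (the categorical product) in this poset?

Common predecessors of 4,5: {0,1,2}
  0 ≤ 2
  1 ≤ 2
  2 ≤ 2
glb = 2

Answer: A∧B = 2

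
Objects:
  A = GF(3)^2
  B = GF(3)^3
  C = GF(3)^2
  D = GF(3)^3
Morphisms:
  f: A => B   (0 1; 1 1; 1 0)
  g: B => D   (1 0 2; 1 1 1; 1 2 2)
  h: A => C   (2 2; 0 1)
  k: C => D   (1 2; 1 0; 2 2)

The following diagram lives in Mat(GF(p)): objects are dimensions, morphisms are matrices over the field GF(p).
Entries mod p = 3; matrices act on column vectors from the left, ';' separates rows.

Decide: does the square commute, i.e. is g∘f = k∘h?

1) trace f;g:
  e0=[1,0] f=>[0,1,1] g=>[2,2,1]
  e1=[0,1] f=>[1,1,0] g=>[1,2,0]
  composite₁ = (2 1; 2 2; 1 0)
2) trace h;k:
  e0=[1,0] h=>[2,0] k=>[2,2,1]
  e1=[0,1] h=>[2,1] k=>[1,2,0]
  composite₂ = (2 1; 2 2; 1 0)
Equal? YES — commutes

Answer: COMMUTES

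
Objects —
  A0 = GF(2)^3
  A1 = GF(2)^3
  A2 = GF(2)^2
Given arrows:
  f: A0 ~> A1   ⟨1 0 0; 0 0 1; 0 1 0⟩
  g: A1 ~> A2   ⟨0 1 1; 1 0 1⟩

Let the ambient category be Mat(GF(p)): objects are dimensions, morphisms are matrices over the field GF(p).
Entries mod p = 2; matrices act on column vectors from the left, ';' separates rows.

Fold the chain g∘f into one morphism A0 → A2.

Answer: ⟨0 1 1; 1 1 0⟩

Work:
  e0=(1,0,0) f~>(1,0,0) g~>(0,1)
  e1=(0,1,0) f~>(0,0,1) g~>(1,1)
  e2=(0,0,1) f~>(0,1,0) g~>(1,0)
⟦path⟧: ⟨0 1 1; 1 1 0⟩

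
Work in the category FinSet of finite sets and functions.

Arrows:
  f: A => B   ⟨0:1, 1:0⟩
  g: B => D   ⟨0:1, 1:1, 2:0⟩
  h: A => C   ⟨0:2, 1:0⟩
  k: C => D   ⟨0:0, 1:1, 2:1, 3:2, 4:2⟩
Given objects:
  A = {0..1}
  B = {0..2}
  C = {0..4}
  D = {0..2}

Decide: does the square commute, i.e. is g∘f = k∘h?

Along f;g (path 1):
  0 f=>1 g=>1
  1 f=>0 g=>1
  ⟦path⟧₁ = ⟨0:1, 1:1⟩
Along h;k (path 2):
  0 h=>2 k=>1
  1 h=>0 k=>0
  ⟦path⟧₂ = ⟨0:1, 1:0⟩
Equal? differ; not commutative

Answer: DOES NOT COMMUTE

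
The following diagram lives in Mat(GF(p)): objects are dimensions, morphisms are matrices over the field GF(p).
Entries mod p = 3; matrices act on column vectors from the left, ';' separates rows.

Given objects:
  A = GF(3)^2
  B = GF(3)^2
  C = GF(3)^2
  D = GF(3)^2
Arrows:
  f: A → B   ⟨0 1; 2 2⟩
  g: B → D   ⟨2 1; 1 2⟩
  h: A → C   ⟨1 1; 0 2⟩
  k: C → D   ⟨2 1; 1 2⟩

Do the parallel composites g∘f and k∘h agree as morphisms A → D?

Answer: COMMUTES

Trace:
Along f;g (path 1):
  e0=⟨1,0⟩ f→⟨0,2⟩ g→⟨2,1⟩
  e1=⟨0,1⟩ f→⟨1,2⟩ g→⟨1,2⟩
  composite₁ = ⟨2 1; 1 2⟩
Along h;k (path 2):
  e0=⟨1,0⟩ h→⟨1,0⟩ k→⟨2,1⟩
  e1=⟨0,1⟩ h→⟨1,2⟩ k→⟨1,2⟩
  composite₂ = ⟨2 1; 1 2⟩
Equal? YES — commutes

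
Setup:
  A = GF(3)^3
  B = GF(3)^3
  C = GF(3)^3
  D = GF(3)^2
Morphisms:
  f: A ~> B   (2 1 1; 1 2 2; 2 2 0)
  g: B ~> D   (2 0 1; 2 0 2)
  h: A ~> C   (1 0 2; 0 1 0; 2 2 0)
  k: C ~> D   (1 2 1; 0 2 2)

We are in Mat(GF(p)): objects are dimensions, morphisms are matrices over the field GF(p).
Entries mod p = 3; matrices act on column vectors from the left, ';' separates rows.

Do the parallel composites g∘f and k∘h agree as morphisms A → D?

Answer: DOES NOT COMMUTE

Trace:
Path 1 = f;g:
  e0=(1,0,0) f~>(2,1,2) g~>(0,2)
  e1=(0,1,0) f~>(1,2,2) g~>(1,0)
  e2=(0,0,1) f~>(1,2,0) g~>(2,2)
  result₁ = (0 1 2; 2 0 2)
Path 2 = h;k:
  e0=(1,0,0) h~>(1,0,2) k~>(0,1)
  e1=(0,1,0) h~>(0,1,2) k~>(1,0)
  e2=(0,0,1) h~>(2,0,0) k~>(2,0)
  result₂ = (0 1 2; 1 0 0)
Equal? NO — does not commute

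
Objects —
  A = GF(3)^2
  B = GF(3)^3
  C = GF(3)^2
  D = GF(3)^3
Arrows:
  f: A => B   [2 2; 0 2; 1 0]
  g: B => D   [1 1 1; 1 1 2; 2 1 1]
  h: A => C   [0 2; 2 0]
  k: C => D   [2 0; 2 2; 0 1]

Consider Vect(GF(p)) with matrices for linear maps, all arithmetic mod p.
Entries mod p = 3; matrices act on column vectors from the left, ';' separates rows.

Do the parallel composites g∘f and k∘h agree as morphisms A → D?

Answer: COMMUTES

Work:
1) trace f;g:
  e0=[1,0] f=>[2,0,1] g=>[0,1,2]
  e1=[0,1] f=>[2,2,0] g=>[1,1,0]
  result₁ = [0 1; 1 1; 2 0]
2) trace h;k:
  e0=[1,0] h=>[0,2] k=>[0,1,2]
  e1=[0,1] h=>[2,0] k=>[1,1,0]
  result₂ = [0 1; 1 1; 2 0]
Equal? YES — commutes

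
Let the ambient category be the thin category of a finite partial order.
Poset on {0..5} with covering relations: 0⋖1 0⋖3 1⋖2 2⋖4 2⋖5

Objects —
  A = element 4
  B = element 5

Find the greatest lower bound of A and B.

{x : x≤A ∧ x≤B} = {0,1,2}  (A=4, B=5)
  0 ≤ 2
  1 ≤ 2
  2 ≤ 2
glb = 2

Answer: A∧B = 2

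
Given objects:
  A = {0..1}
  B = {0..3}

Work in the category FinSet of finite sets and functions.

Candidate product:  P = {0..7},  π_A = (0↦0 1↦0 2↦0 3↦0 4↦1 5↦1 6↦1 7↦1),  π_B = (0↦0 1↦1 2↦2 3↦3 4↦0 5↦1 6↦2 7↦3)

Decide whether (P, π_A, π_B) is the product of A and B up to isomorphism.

Answer: VALID PRODUCT

Work:
|A|·|B| = 2·4 = 8;  |P| = 8
Check the pairing map k ↦ (π_A(k), π_B(k)):
  0 ↦ (0,0)
  1 ↦ (0,1)
  2 ↦ (0,2)
  3 ↦ (0,3)
  4 ↦ (1,0)
  5 ↦ (1,1)
  6 ↦ (1,2)
  7 ↦ (1,3)
distinct pairs in image: 8 / 8 needed
  → bijection onto A×B; projections well-typed.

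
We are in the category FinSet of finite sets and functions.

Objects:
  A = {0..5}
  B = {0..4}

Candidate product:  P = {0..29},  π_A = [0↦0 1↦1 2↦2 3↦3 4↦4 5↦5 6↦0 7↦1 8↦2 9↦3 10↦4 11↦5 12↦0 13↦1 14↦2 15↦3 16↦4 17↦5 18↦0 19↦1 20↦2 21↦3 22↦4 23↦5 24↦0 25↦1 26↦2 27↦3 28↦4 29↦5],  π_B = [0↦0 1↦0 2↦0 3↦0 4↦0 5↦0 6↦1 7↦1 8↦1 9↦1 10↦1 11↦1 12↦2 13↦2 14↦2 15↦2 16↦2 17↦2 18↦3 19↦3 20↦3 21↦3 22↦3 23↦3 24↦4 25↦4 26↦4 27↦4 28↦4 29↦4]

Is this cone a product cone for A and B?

|A|·|B| = 6·5 = 30;  |P| = 30
Check the pairing map k ↦ (π_A(k), π_B(k)):
  0 ↦ (0,0)
  1 ↦ (1,0)
  2 ↦ (2,0)
  3 ↦ (3,0)
  4 ↦ (4,0)
  5 ↦ (5,0)
  6 ↦ (0,1)
  7 ↦ (1,1)
  8 ↦ (2,1)
  9 ↦ (3,1)
  10 ↦ (4,1)
  11 ↦ (5,1)
  12 ↦ (0,2)
  13 ↦ (1,2)
  14 ↦ (2,2)
  15 ↦ (3,2)
  16 ↦ (4,2)
  17 ↦ (5,2)
  18 ↦ (0,3)
  19 ↦ (1,3)
  20 ↦ (2,3)
  21 ↦ (3,3)
  22 ↦ (4,3)
  23 ↦ (5,3)
  24 ↦ (0,4)
  25 ↦ (1,4)
  26 ↦ (2,4)
  27 ↦ (3,4)
  28 ↦ (4,4)
  29 ↦ (5,4)
distinct pairs in image: 30 / 30 needed
  → bijection onto A×B; projections well-typed.

Answer: VALID PRODUCT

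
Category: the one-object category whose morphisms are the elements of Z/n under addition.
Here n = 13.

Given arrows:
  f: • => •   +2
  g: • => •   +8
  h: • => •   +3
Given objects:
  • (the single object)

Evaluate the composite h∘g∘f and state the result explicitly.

Answer: +0

Work:
  0 +2≡2 +8≡10 +3≡0  (mod 13)
composite: +0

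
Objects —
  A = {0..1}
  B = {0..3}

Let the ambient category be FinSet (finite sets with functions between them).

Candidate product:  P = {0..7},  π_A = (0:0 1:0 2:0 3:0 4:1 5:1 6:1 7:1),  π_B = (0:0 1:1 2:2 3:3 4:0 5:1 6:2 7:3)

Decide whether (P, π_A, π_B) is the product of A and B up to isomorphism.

|A|·|B| = 2·4 = 8;  |P| = 8
Check the pairing map k ↦ (π_A(k), π_B(k)):
  0 : (0,0)
  1 : (0,1)
  2 : (0,2)
  3 : (0,3)
  4 : (1,0)
  5 : (1,1)
  6 : (1,2)
  7 : (1,3)
distinct pairs in image: 8 / 8 needed
  → bijection onto A×B; projections well-typed.

Answer: VALID PRODUCT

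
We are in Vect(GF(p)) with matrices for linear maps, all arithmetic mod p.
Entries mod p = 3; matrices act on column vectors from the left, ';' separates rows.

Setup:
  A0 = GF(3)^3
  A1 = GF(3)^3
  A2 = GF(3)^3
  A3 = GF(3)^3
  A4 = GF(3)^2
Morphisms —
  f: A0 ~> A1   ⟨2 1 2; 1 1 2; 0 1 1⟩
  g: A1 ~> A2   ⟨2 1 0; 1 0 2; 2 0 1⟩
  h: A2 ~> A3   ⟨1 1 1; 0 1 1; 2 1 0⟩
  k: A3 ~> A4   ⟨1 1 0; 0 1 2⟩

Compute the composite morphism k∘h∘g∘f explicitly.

Answer: ⟨2 0 0; 0 0 2⟩

Trace:
  e0=[1,0,0] f~>[2,1,0] g~>[2,2,1] h~>[2,0,0] k~>[2,0]
  e1=[0,1,0] f~>[1,1,1] g~>[0,0,0] h~>[0,0,0] k~>[0,0]
  e2=[0,0,1] f~>[2,2,1] g~>[0,1,2] h~>[0,0,1] k~>[0,2]
composite: ⟨2 0 0; 0 0 2⟩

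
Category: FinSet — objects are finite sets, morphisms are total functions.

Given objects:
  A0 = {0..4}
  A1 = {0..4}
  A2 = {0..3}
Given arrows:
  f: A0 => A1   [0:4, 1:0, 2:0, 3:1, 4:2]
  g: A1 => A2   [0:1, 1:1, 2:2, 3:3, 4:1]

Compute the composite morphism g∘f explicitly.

Answer: [0:1, 1:1, 2:1, 3:1, 4:2]

Work:
  0 f=>4 g=>1
  1 f=>0 g=>1
  2 f=>0 g=>1
  3 f=>1 g=>1
  4 f=>2 g=>2
⟦path⟧: [0:1, 1:1, 2:1, 3:1, 4:2]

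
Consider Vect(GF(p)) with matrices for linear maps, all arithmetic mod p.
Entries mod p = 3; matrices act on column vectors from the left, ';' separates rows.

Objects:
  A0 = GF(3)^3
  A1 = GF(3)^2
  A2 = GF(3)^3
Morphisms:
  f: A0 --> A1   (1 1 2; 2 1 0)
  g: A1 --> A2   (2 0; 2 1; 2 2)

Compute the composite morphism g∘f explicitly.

  e0=[1,0,0] f-->[1,2] g-->[2,1,0]
  e1=[0,1,0] f-->[1,1] g-->[2,0,1]
  e2=[0,0,1] f-->[2,0] g-->[1,1,1]
⟦path⟧: (2 2 1; 1 0 1; 0 1 1)

Answer: (2 2 1; 1 0 1; 0 1 1)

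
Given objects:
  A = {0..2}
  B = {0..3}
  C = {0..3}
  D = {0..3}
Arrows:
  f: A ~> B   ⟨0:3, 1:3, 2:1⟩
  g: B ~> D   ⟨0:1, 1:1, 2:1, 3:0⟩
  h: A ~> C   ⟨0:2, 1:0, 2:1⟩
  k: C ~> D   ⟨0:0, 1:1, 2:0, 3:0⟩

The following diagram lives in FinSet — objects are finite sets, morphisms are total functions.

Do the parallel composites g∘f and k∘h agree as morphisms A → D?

Answer: COMMUTES

Trace:
Along f;g (path 1):
  0 f~>3 g~>0
  1 f~>3 g~>0
  2 f~>1 g~>1
  result₁ = ⟨0:0, 1:0, 2:1⟩
Along h;k (path 2):
  0 h~>2 k~>0
  1 h~>0 k~>0
  2 h~>1 k~>1
  result₂ = ⟨0:0, 1:0, 2:1⟩
Equal? same morphism ✓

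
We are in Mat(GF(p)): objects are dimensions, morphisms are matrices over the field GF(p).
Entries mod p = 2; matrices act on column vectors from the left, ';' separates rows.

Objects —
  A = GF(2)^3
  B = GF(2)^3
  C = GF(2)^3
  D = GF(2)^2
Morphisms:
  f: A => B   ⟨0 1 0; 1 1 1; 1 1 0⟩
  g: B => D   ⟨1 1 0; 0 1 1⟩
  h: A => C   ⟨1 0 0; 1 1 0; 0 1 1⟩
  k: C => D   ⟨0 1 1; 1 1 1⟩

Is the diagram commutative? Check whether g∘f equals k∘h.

Along f;g (path 1):
  e0=[1,0,0] f=>[0,1,1] g=>[1,0]
  e1=[0,1,0] f=>[1,1,1] g=>[0,0]
  e2=[0,0,1] f=>[0,1,0] g=>[1,1]
  result₁ = ⟨1 0 1; 0 0 1⟩
Along h;k (path 2):
  e0=[1,0,0] h=>[1,1,0] k=>[1,0]
  e1=[0,1,0] h=>[0,1,1] k=>[0,0]
  e2=[0,0,1] h=>[0,0,1] k=>[1,1]
  result₂ = ⟨1 0 1; 0 0 1⟩
Equal? equal; square commutes

Answer: COMMUTES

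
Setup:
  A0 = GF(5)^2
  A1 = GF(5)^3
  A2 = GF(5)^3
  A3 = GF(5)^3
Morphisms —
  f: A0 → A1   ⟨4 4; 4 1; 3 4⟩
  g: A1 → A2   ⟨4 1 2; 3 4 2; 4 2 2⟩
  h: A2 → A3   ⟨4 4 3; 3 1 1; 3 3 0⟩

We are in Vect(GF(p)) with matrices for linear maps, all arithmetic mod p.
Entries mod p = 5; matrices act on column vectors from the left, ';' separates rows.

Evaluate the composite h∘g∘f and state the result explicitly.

  e0=(1,0) f→(4,4,3) g→(1,4,0) h→(0,2,0)
  e1=(0,1) f→(4,1,4) g→(0,4,1) h→(4,0,2)
result: ⟨0 4; 2 0; 0 2⟩

Answer: ⟨0 4; 2 0; 0 2⟩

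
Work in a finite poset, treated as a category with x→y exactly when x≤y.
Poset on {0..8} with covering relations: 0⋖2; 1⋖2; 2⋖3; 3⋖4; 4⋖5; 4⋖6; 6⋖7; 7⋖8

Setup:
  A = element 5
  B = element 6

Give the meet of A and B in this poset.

Answer: A∧B = 4

Trace:
Lower bounds of A=5 and B=6: {0,1,2,3,4}
  0 ≤ 4
  1 ≤ 4
  2 ≤ 4
  3 ≤ 4
  4 ≤ 4
glb = 4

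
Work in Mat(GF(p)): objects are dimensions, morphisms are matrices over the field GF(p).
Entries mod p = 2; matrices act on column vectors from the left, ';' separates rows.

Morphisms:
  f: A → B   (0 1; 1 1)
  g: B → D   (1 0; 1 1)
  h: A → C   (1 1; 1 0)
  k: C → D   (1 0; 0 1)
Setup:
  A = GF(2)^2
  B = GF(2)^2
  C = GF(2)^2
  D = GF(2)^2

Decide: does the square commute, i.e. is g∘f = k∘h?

Along f;g (path 1):
  e0=⟨1,0⟩ f→⟨0,1⟩ g→⟨0,1⟩
  e1=⟨0,1⟩ f→⟨1,1⟩ g→⟨1,0⟩
  result₁ = (0 1; 1 0)
Along h;k (path 2):
  e0=⟨1,0⟩ h→⟨1,1⟩ k→⟨1,1⟩
  e1=⟨0,1⟩ h→⟨1,0⟩ k→⟨1,0⟩
  result₂ = (1 1; 1 0)
Equal? differ; not commutative

Answer: DOES NOT COMMUTE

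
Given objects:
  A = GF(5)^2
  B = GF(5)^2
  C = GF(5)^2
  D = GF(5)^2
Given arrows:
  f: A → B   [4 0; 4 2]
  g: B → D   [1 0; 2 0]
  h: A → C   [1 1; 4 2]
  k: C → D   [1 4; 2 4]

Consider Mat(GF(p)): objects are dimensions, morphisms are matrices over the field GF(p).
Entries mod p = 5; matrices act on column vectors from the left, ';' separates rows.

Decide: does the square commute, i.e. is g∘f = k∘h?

Path 1 = f;g:
  e0=⟨1,0⟩ f→⟨4,4⟩ g→⟨4,3⟩
  e1=⟨0,1⟩ f→⟨0,2⟩ g→⟨0,0⟩
  composite₁ = [4 0; 3 0]
Path 2 = h;k:
  e0=⟨1,0⟩ h→⟨1,4⟩ k→⟨2,3⟩
  e1=⟨0,1⟩ h→⟨1,2⟩ k→⟨4,0⟩
  composite₂ = [2 4; 3 0]
Equal? NO — does not commute

Answer: DOES NOT COMMUTE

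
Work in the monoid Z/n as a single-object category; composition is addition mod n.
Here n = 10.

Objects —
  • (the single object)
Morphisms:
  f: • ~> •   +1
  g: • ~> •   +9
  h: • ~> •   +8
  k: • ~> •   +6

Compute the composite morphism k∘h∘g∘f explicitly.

Answer: +4

Derivation:
  0 +1≡1 +9≡0 +8≡8 +6≡4  (mod 10)
⟦path⟧: +4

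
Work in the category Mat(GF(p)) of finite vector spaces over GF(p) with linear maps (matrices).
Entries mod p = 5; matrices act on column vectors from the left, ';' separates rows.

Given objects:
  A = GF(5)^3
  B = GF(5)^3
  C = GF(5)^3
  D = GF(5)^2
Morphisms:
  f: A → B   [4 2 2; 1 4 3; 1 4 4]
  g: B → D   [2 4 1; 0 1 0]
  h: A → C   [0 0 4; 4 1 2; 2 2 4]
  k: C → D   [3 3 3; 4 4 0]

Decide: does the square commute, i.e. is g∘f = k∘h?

Path 1 = f;g:
  e0=(1,0,0) f→(4,1,1) g→(3,1)
  e1=(0,1,0) f→(2,4,4) g→(4,4)
  e2=(0,0,1) f→(2,3,4) g→(0,3)
  ⟦path⟧₁ = [3 4 0; 1 4 3]
Path 2 = h;k:
  e0=(1,0,0) h→(0,4,2) k→(3,1)
  e1=(0,1,0) h→(0,1,2) k→(4,4)
  e2=(0,0,1) h→(4,2,4) k→(0,4)
  ⟦path⟧₂ = [3 4 0; 1 4 4]
Equal? differ; not commutative

Answer: DOES NOT COMMUTE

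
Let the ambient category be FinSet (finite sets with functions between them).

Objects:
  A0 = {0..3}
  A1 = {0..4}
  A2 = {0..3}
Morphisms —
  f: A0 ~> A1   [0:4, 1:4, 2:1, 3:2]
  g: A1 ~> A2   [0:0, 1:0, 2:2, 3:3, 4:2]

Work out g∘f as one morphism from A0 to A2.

Answer: [0:2, 1:2, 2:0, 3:2]

Derivation:
  0 f~>4 g~>2
  1 f~>4 g~>2
  2 f~>1 g~>0
  3 f~>2 g~>2
result: [0:2, 1:2, 2:0, 3:2]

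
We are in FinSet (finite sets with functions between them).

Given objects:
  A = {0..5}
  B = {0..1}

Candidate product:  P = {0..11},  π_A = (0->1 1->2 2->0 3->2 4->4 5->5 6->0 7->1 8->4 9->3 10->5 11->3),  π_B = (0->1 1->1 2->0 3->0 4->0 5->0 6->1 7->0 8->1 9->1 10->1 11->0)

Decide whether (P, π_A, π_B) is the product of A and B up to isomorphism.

|A|·|B| = 6·2 = 12;  |P| = 12
Check the pairing map k ↦ (π_A(k), π_B(k)):
  0 -> (1,1)
  1 -> (2,1)
  2 -> (0,0)
  3 -> (2,0)
  4 -> (4,0)
  5 -> (5,0)
  6 -> (0,1)
  7 -> (1,0)
  8 -> (4,1)
  9 -> (3,1)
  10 -> (5,1)
  11 -> (3,0)
distinct pairs in image: 12 / 12 needed
  → bijection onto A×B; projections well-typed.

Answer: VALID PRODUCT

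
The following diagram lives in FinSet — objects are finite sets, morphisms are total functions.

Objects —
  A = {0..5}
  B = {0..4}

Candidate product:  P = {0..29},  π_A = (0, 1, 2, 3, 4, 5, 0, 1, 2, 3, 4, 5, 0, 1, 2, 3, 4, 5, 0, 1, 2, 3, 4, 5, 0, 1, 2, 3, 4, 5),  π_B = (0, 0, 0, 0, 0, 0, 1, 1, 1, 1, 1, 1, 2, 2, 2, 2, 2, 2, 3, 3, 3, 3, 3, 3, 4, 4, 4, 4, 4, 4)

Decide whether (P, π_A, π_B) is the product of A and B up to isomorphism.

Answer: VALID PRODUCT

Derivation:
|A|·|B| = 6·5 = 30;  |P| = 30
Check the pairing map k ↦ (π_A(k), π_B(k)):
  0 : (0,0)
  1 : (1,0)
  2 : (2,0)
  3 : (3,0)
  4 : (4,0)
  5 : (5,0)
  6 : (0,1)
  7 : (1,1)
  8 : (2,1)
  9 : (3,1)
  10 : (4,1)
  11 : (5,1)
  12 : (0,2)
  13 : (1,2)
  14 : (2,2)
  15 : (3,2)
  16 : (4,2)
  17 : (5,2)
  18 : (0,3)
  19 : (1,3)
  20 : (2,3)
  21 : (3,3)
  22 : (4,3)
  23 : (5,3)
  24 : (0,4)
  25 : (1,4)
  26 : (2,4)
  27 : (3,4)
  28 : (4,4)
  29 : (5,4)
distinct pairs in image: 30 / 30 needed
  → bijection onto A×B; projections well-typed.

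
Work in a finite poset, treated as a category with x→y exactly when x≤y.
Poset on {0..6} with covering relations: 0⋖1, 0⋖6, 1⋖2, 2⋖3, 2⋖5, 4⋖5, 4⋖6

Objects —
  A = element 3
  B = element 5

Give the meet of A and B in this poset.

Common predecessors of 3,5: {0,1,2}
  0 ≤ 2
  1 ≤ 2
  2 ≤ 2
glb = 2

Answer: A∧B = 2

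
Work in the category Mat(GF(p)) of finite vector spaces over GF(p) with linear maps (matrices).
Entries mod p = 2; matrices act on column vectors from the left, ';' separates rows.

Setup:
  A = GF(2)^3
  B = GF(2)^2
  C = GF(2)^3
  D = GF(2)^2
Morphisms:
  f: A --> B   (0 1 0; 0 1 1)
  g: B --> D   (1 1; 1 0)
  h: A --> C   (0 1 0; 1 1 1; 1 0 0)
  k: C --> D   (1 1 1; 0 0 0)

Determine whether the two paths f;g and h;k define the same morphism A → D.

1) trace f;g:
  e0=⟨1,0,0⟩ f-->⟨0,0⟩ g-->⟨0,0⟩
  e1=⟨0,1,0⟩ f-->⟨1,1⟩ g-->⟨0,1⟩
  e2=⟨0,0,1⟩ f-->⟨0,1⟩ g-->⟨1,0⟩
  composite₁ = (0 0 1; 0 1 0)
2) trace h;k:
  e0=⟨1,0,0⟩ h-->⟨0,1,1⟩ k-->⟨0,0⟩
  e1=⟨0,1,0⟩ h-->⟨1,1,0⟩ k-->⟨0,0⟩
  e2=⟨0,0,1⟩ h-->⟨0,1,0⟩ k-->⟨1,0⟩
  composite₂ = (0 0 1; 0 0 0)
Equal? NO — does not commute

Answer: DOES NOT COMMUTE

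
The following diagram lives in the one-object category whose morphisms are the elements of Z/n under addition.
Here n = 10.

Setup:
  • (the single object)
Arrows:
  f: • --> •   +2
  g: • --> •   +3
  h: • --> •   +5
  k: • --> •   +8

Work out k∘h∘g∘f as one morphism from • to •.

  0 +2≡2 +3≡5 +5≡0 +8≡8  (mod 10)
⟦path⟧: +8

Answer: +8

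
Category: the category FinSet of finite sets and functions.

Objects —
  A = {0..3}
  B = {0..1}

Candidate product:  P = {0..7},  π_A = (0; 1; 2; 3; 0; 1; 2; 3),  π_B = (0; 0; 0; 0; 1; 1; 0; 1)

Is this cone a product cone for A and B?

Answer: NOT A VALID PRODUCT — duplicate pair at indices 2,6

Derivation:
|A|·|B| = 4·2 = 8;  |P| = 8
Check the pairing map k ↦ (π_A(k), π_B(k)):
  0 -> (0,0)
  1 -> (1,0)
  2 -> (2,0)
  3 -> (3,0)
  4 -> (0,1)
  5 -> (1,1)
  6 -> (2,0)  ✗ repeats pair of k=2
  7 -> (3,1)
distinct pairs in image: 7 / 8 needed
  → (2,0) hit at k=2 and k=6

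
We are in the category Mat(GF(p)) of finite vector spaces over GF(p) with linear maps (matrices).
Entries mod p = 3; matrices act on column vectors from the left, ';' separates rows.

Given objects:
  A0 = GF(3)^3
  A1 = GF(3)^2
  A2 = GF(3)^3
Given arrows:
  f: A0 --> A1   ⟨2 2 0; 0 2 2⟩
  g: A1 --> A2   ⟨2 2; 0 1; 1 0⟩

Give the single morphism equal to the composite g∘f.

  e0=(1,0,0) f-->(2,0) g-->(1,0,2)
  e1=(0,1,0) f-->(2,2) g-->(2,2,2)
  e2=(0,0,1) f-->(0,2) g-->(1,2,0)
⟦path⟧: ⟨1 2 1; 0 2 2; 2 2 0⟩

Answer: ⟨1 2 1; 0 2 2; 2 2 0⟩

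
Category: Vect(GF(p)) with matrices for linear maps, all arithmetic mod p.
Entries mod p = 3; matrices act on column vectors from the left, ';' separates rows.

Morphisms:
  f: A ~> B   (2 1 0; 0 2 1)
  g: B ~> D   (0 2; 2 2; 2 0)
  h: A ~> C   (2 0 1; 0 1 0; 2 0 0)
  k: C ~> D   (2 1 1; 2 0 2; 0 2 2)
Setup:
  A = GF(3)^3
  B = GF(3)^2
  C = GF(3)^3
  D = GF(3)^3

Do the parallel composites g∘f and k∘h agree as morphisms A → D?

Path 1 = f;g:
  e0=(1,0,0) f~>(2,0) g~>(0,1,1)
  e1=(0,1,0) f~>(1,2) g~>(1,0,2)
  e2=(0,0,1) f~>(0,1) g~>(2,2,0)
  composite₁ = (0 1 2; 1 0 2; 1 2 0)
Path 2 = h;k:
  e0=(1,0,0) h~>(2,0,2) k~>(0,2,1)
  e1=(0,1,0) h~>(0,1,0) k~>(1,0,2)
  e2=(0,0,1) h~>(1,0,0) k~>(2,2,0)
  composite₂ = (0 1 2; 2 0 2; 1 2 0)
Equal? NO — does not commute

Answer: DOES NOT COMMUTE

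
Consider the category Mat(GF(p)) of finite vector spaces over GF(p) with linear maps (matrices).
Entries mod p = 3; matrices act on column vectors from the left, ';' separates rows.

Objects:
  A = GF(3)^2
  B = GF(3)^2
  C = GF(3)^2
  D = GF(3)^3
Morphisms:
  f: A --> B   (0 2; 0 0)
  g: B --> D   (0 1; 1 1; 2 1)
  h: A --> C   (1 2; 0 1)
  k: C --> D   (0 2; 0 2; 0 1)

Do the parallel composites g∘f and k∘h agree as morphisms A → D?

1) trace f;g:
  e0=(1,0) f-->(0,0) g-->(0,0,0)
  e1=(0,1) f-->(2,0) g-->(0,2,1)
  result₁ = (0 0; 0 2; 0 1)
2) trace h;k:
  e0=(1,0) h-->(1,0) k-->(0,0,0)
  e1=(0,1) h-->(2,1) k-->(2,2,1)
  result₂ = (0 2; 0 2; 0 1)
Equal? differ; not commutative

Answer: DOES NOT COMMUTE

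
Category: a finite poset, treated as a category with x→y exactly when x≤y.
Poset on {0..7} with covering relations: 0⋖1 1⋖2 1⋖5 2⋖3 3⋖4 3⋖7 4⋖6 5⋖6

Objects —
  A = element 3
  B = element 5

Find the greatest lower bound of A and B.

Answer: A∧B = 1

Trace:
Lower bounds of A=3 and B=5: {0,1}
  0 ≤ 1
  1 ≤ 1
glb = 1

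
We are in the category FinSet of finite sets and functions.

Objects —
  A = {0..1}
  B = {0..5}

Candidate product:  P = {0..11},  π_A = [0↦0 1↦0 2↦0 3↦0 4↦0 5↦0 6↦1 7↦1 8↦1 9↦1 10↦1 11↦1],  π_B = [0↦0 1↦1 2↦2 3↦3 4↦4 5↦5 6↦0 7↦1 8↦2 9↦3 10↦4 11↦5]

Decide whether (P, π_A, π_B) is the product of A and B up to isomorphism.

Answer: VALID PRODUCT

Trace:
|A|·|B| = 2·6 = 12;  |P| = 12
Check the pairing map k ↦ (π_A(k), π_B(k)):
  0 ↦ (0,0)
  1 ↦ (0,1)
  2 ↦ (0,2)
  3 ↦ (0,3)
  4 ↦ (0,4)
  5 ↦ (0,5)
  6 ↦ (1,0)
  7 ↦ (1,1)
  8 ↦ (1,2)
  9 ↦ (1,3)
  10 ↦ (1,4)
  11 ↦ (1,5)
distinct pairs in image: 12 / 12 needed
  → bijection onto A×B; projections well-typed.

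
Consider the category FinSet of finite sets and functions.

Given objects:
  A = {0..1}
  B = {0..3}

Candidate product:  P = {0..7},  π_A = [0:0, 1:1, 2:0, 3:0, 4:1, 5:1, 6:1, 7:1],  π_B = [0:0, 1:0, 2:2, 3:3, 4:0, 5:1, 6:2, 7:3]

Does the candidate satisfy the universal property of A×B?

Answer: NOT A VALID PRODUCT — duplicate pair at indices 4,1

Work:
|A|·|B| = 2·4 = 8;  |P| = 8
Check the pairing map k ↦ (π_A(k), π_B(k)):
  0 : (0,0)
  1 : (1,0)
  2 : (0,2)
  3 : (0,3)
  4 : (1,0)  ✗ repeats pair of k=1
  5 : (1,1)
  6 : (1,2)
  7 : (1,3)
distinct pairs in image: 7 / 8 needed
  → (1,0) hit at k=1 and k=4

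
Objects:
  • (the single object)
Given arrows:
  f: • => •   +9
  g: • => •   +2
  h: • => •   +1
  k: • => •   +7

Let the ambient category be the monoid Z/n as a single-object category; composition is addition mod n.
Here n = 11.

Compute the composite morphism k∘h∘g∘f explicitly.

Answer: +8

Trace:
  0 +9≡9 +2≡0 +1≡1 +7≡8  (mod 11)
result: +8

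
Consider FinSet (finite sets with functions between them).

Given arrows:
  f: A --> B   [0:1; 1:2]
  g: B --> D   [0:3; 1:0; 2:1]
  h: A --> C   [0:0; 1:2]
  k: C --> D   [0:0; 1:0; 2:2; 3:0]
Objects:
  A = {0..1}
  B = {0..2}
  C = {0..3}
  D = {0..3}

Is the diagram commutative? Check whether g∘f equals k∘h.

Path 1 = f;g:
  0 f-->1 g-->0
  1 f-->2 g-->1
  composite₁ = [0:0; 1:1]
Path 2 = h;k:
  0 h-->0 k-->0
  1 h-->2 k-->2
  composite₂ = [0:0; 1:2]
Equal? NO — does not commute

Answer: DOES NOT COMMUTE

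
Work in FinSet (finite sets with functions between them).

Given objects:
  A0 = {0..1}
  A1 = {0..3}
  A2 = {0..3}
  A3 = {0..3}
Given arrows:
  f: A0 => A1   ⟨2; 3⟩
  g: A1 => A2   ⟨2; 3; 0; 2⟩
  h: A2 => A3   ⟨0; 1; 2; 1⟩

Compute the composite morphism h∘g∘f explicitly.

  0 f=>2 g=>0 h=>0
  1 f=>3 g=>2 h=>2
composite: ⟨0; 2⟩

Answer: ⟨0; 2⟩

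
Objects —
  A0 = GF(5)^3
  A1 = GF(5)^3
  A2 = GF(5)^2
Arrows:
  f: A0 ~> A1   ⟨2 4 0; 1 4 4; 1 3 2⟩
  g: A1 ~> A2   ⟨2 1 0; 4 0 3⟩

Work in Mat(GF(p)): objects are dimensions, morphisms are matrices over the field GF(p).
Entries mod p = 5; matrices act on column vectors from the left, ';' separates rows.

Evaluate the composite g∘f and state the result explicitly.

  e0=⟨1,0,0⟩ f~>⟨2,1,1⟩ g~>⟨0,1⟩
  e1=⟨0,1,0⟩ f~>⟨4,4,3⟩ g~>⟨2,0⟩
  e2=⟨0,0,1⟩ f~>⟨0,4,2⟩ g~>⟨4,1⟩
⟦path⟧: ⟨0 2 4; 1 0 1⟩

Answer: ⟨0 2 4; 1 0 1⟩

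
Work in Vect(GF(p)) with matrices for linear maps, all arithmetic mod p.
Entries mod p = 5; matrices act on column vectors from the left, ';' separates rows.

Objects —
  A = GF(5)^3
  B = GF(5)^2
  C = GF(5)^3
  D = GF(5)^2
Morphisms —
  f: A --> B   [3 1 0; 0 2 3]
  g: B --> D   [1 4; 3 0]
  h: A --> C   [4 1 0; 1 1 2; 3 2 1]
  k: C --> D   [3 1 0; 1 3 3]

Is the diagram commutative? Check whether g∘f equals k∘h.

1) trace f;g:
  e0=(1,0,0) f-->(3,0) g-->(3,4)
  e1=(0,1,0) f-->(1,2) g-->(4,3)
  e2=(0,0,1) f-->(0,3) g-->(2,0)
  composite₁ = [3 4 2; 4 3 0]
2) trace h;k:
  e0=(1,0,0) h-->(4,1,3) k-->(3,1)
  e1=(0,1,0) h-->(1,1,2) k-->(4,0)
  e2=(0,0,1) h-->(0,2,1) k-->(2,4)
  composite₂ = [3 4 2; 1 0 4]
Equal? distinct morphisms ✗

Answer: DOES NOT COMMUTE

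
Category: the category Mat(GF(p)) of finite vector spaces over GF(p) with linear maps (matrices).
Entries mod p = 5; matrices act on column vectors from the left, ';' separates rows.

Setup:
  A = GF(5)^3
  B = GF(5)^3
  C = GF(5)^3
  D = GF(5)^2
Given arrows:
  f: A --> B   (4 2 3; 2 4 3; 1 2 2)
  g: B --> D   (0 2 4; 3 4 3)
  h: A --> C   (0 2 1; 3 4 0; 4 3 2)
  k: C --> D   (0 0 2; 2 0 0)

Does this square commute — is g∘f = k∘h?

Answer: DOES NOT COMMUTE

Work:
1) trace f;g:
  e0=[1,0,0] f-->[4,2,1] g-->[3,3]
  e1=[0,1,0] f-->[2,4,2] g-->[1,3]
  e2=[0,0,1] f-->[3,3,2] g-->[4,2]
  composite₁ = (3 1 4; 3 3 2)
2) trace h;k:
  e0=[1,0,0] h-->[0,3,4] k-->[3,0]
  e1=[0,1,0] h-->[2,4,3] k-->[1,4]
  e2=[0,0,1] h-->[1,0,2] k-->[4,2]
  composite₂ = (3 1 4; 0 4 2)
Equal? distinct morphisms ✗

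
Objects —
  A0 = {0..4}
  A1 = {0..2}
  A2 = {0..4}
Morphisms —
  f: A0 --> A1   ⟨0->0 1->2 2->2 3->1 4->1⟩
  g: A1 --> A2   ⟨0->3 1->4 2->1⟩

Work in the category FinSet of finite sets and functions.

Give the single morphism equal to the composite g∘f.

Answer: ⟨0->3 1->1 2->1 3->4 4->4⟩

Trace:
  0 f-->0 g-->3
  1 f-->2 g-->1
  2 f-->2 g-->1
  3 f-->1 g-->4
  4 f-->1 g-->4
result: ⟨0->3 1->1 2->1 3->4 4->4⟩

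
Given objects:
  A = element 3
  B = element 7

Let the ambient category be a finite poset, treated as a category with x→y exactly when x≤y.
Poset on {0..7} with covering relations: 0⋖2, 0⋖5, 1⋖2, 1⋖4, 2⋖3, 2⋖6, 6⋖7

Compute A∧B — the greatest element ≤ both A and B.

{x : x≤A ∧ x≤B} = {0,1,2}  (A=3, B=7)
  0 ≤ 2
  1 ≤ 2
  2 ≤ 2
glb = 2

Answer: A∧B = 2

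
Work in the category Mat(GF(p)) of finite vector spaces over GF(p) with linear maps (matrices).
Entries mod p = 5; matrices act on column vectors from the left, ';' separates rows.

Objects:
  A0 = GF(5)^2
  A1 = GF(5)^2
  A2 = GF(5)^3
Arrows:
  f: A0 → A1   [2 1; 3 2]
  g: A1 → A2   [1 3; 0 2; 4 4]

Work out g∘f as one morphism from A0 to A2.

  e0=(1,0) f→(2,3) g→(1,1,0)
  e1=(0,1) f→(1,2) g→(2,4,2)
⟦path⟧: [1 2; 1 4; 0 2]

Answer: [1 2; 1 4; 0 2]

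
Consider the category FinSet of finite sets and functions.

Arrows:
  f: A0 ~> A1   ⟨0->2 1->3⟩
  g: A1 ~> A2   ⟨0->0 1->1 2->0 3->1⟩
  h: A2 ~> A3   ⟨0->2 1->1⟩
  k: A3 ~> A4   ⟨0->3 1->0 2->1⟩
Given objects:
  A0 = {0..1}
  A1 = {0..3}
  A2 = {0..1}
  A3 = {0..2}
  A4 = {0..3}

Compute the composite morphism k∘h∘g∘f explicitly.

  0 f~>2 g~>0 h~>2 k~>1
  1 f~>3 g~>1 h~>1 k~>0
composite: ⟨0->1 1->0⟩

Answer: ⟨0->1 1->0⟩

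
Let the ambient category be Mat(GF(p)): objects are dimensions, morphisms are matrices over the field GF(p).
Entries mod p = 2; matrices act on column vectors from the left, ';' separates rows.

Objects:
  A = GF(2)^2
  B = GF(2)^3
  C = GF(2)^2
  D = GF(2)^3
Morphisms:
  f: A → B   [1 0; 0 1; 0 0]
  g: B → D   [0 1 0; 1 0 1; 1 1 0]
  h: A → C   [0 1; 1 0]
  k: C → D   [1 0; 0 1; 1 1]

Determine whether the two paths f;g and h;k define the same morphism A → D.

1) trace f;g:
  e0=(1,0) f→(1,0,0) g→(0,1,1)
  e1=(0,1) f→(0,1,0) g→(1,0,1)
  ⟦path⟧₁ = [0 1; 1 0; 1 1]
2) trace h;k:
  e0=(1,0) h→(0,1) k→(0,1,1)
  e1=(0,1) h→(1,0) k→(1,0,1)
  ⟦path⟧₂ = [0 1; 1 0; 1 1]
Equal? same morphism ✓

Answer: COMMUTES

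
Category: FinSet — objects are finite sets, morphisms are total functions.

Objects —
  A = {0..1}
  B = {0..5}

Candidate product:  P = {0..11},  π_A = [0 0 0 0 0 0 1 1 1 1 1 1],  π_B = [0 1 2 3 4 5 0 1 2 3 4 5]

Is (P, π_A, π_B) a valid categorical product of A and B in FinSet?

|A|·|B| = 2·6 = 12;  |P| = 12
Check the pairing map k ↦ (π_A(k), π_B(k)):
  0 : (0,0)
  1 : (0,1)
  2 : (0,2)
  3 : (0,3)
  4 : (0,4)
  5 : (0,5)
  6 : (1,0)
  7 : (1,1)
  8 : (1,2)
  9 : (1,3)
  10 : (1,4)
  11 : (1,5)
distinct pairs in image: 12 / 12 needed
  → bijection onto A×B; projections well-typed.

Answer: VALID PRODUCT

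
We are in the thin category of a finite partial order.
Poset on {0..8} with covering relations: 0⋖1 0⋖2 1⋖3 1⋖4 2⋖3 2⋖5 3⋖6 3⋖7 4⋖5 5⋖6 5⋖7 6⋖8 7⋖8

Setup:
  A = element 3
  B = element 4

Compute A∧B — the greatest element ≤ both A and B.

Answer: A∧B = 1

Trace:
Lower bounds of A=3 and B=4: {0,1}
  0 ⊑ 1
  1 ⊑ 1
glb = 1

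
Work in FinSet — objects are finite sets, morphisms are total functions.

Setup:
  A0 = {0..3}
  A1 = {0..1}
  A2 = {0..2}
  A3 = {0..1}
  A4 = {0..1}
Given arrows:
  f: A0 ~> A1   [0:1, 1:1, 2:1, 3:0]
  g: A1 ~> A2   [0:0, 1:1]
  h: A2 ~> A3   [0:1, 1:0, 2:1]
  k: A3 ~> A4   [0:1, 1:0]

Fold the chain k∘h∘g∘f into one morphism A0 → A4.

Answer: [0:1, 1:1, 2:1, 3:0]

Work:
  0 f~>1 g~>1 h~>0 k~>1
  1 f~>1 g~>1 h~>0 k~>1
  2 f~>1 g~>1 h~>0 k~>1
  3 f~>0 g~>0 h~>1 k~>0
result: [0:1, 1:1, 2:1, 3:0]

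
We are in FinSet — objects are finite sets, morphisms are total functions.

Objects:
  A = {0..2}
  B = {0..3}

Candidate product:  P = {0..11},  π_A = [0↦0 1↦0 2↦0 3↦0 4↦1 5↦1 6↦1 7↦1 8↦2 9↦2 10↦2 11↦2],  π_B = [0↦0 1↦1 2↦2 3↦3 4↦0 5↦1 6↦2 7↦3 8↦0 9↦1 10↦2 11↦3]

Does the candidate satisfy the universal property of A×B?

Answer: VALID PRODUCT

Trace:
|A|·|B| = 3·4 = 12;  |P| = 12
Check the pairing map k ↦ (π_A(k), π_B(k)):
  0 ↦ (0,0)
  1 ↦ (0,1)
  2 ↦ (0,2)
  3 ↦ (0,3)
  4 ↦ (1,0)
  5 ↦ (1,1)
  6 ↦ (1,2)
  7 ↦ (1,3)
  8 ↦ (2,0)
  9 ↦ (2,1)
  10 ↦ (2,2)
  11 ↦ (2,3)
distinct pairs in image: 12 / 12 needed
  → bijection onto A×B; projections well-typed.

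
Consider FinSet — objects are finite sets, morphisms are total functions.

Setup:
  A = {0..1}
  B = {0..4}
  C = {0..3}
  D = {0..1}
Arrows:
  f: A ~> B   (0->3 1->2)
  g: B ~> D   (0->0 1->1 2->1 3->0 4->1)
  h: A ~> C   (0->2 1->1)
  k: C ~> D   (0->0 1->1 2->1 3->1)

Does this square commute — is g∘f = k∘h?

Answer: DOES NOT COMMUTE

Trace:
Along f;g (path 1):
  0 f~>3 g~>0
  1 f~>2 g~>1
  ⟦path⟧₁ = (0->0 1->1)
Along h;k (path 2):
  0 h~>2 k~>1
  1 h~>1 k~>1
  ⟦path⟧₂ = (0->1 1->1)
Equal? NO — does not commute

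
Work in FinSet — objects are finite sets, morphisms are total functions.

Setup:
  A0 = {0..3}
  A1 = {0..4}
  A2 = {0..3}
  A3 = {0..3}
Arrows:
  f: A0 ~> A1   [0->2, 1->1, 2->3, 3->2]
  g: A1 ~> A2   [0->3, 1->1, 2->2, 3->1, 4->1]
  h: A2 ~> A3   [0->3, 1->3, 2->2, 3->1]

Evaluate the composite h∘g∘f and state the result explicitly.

Answer: [0->2, 1->3, 2->3, 3->2]

Trace:
  0 f~>2 g~>2 h~>2
  1 f~>1 g~>1 h~>3
  2 f~>3 g~>1 h~>3
  3 f~>2 g~>2 h~>2
⟦path⟧: [0->2, 1->3, 2->3, 3->2]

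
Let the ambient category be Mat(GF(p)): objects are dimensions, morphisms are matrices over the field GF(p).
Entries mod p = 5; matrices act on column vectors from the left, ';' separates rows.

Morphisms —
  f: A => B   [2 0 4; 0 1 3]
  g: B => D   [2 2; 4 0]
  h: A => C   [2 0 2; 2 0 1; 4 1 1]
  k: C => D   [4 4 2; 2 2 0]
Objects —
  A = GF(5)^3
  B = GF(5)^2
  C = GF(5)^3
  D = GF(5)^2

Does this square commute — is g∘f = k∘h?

Path 1 = f;g:
  e0=(1,0,0) f=>(2,0) g=>(4,3)
  e1=(0,1,0) f=>(0,1) g=>(2,0)
  e2=(0,0,1) f=>(4,3) g=>(4,1)
  ⟦path⟧₁ = [4 2 4; 3 0 1]
Path 2 = h;k:
  e0=(1,0,0) h=>(2,2,4) k=>(4,3)
  e1=(0,1,0) h=>(0,0,1) k=>(2,0)
  e2=(0,0,1) h=>(2,1,1) k=>(4,1)
  ⟦path⟧₂ = [4 2 4; 3 0 1]
Equal? same morphism ✓

Answer: COMMUTES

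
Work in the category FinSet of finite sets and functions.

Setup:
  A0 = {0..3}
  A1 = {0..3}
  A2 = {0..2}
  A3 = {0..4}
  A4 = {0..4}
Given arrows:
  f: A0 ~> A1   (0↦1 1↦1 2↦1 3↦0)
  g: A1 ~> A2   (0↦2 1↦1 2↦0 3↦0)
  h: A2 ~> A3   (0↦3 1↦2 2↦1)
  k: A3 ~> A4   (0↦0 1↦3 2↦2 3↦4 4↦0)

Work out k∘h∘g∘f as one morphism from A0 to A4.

  0 f~>1 g~>1 h~>2 k~>2
  1 f~>1 g~>1 h~>2 k~>2
  2 f~>1 g~>1 h~>2 k~>2
  3 f~>0 g~>2 h~>1 k~>3
composite: (0↦2 1↦2 2↦2 3↦3)

Answer: (0↦2 1↦2 2↦2 3↦3)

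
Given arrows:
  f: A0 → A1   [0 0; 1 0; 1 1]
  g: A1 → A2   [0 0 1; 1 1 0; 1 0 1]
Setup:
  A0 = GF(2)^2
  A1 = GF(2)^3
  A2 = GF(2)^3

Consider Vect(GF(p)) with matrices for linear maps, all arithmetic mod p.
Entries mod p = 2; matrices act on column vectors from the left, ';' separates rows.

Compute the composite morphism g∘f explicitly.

Answer: [1 1; 1 0; 1 1]

Work:
  e0=[1,0] f→[0,1,1] g→[1,1,1]
  e1=[0,1] f→[0,0,1] g→[1,0,1]
composite: [1 1; 1 0; 1 1]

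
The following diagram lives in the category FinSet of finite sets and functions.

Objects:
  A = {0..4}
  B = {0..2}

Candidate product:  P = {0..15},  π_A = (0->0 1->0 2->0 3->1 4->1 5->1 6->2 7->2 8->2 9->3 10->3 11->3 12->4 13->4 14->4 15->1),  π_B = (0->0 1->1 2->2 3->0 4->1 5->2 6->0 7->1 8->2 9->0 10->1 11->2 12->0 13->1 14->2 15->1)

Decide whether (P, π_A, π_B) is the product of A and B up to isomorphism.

|A|·|B| = 5·3 = 15;  |P| = 16
  → cardinalities differ; no bijection possible.

Answer: NOT A VALID PRODUCT — |P|=16 ≠ |A|·|B|=15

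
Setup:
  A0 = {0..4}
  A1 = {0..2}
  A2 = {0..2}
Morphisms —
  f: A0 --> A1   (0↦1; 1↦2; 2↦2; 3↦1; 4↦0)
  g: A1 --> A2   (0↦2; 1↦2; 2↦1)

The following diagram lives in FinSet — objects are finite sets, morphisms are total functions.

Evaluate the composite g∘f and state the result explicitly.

Answer: (0↦2; 1↦1; 2↦1; 3↦2; 4↦2)

Trace:
  0 f-->1 g-->2
  1 f-->2 g-->1
  2 f-->2 g-->1
  3 f-->1 g-->2
  4 f-->0 g-->2
result: (0↦2; 1↦1; 2↦1; 3↦2; 4↦2)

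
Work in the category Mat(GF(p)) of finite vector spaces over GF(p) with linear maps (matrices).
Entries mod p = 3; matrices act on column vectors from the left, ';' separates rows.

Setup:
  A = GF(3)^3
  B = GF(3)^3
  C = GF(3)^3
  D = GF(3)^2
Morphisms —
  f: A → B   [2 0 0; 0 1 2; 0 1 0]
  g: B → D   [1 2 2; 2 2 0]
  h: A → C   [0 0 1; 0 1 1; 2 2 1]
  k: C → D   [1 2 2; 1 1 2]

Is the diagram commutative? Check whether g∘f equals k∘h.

1) trace f;g:
  e0=[1,0,0] f→[2,0,0] g→[2,1]
  e1=[0,1,0] f→[0,1,1] g→[1,2]
  e2=[0,0,1] f→[0,2,0] g→[1,1]
  ⟦path⟧₁ = [2 1 1; 1 2 1]
2) trace h;k:
  e0=[1,0,0] h→[0,0,2] k→[1,1]
  e1=[0,1,0] h→[0,1,2] k→[0,2]
  e2=[0,0,1] h→[1,1,1] k→[2,1]
  ⟦path⟧₂ = [1 0 2; 1 2 1]
Equal? distinct morphisms ✗

Answer: DOES NOT COMMUTE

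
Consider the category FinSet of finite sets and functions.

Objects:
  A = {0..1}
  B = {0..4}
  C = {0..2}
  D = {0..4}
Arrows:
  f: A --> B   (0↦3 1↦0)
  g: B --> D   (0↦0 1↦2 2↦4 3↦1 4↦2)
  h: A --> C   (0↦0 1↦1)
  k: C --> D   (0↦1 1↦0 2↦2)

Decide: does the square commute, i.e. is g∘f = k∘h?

Answer: COMMUTES

Derivation:
1) trace f;g:
  0 f-->3 g-->1
  1 f-->0 g-->0
  ⟦path⟧₁ = (0↦1 1↦0)
2) trace h;k:
  0 h-->0 k-->1
  1 h-->1 k-->0
  ⟦path⟧₂ = (0↦1 1↦0)
Equal? same morphism ✓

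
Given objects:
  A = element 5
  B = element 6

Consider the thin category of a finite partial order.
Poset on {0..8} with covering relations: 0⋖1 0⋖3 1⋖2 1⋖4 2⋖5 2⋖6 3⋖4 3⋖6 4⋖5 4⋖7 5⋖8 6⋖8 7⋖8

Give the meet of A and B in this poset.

Answer: NO MEET EXISTS

Derivation:
{x : x≤A ∧ x≤B} = {0,1,2,3}  (A=5, B=6)
  maximal lower bounds 2 and 3 are incomparable: neither 2≤3 nor 3≤2
→ no greatest lower bound exists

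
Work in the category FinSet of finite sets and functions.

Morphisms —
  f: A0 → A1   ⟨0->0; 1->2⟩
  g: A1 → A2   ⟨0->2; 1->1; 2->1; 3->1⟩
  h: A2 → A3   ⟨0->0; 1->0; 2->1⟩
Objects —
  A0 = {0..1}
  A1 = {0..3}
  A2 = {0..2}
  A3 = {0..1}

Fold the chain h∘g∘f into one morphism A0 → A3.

  0 f→0 g→2 h→1
  1 f→2 g→1 h→0
result: ⟨0->1; 1->0⟩

Answer: ⟨0->1; 1->0⟩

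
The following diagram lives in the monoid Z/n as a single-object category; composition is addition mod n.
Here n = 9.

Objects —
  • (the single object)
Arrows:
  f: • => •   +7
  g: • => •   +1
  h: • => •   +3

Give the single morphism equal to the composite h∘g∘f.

  0 +7≡7 +1≡8 +3≡2  (mod 9)
composite: +2

Answer: +2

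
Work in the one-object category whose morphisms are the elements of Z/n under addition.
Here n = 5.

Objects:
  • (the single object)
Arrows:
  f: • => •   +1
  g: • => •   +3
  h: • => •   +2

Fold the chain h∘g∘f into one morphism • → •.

  0 +1≡1 +3≡4 +2≡1  (mod 5)
result: +1

Answer: +1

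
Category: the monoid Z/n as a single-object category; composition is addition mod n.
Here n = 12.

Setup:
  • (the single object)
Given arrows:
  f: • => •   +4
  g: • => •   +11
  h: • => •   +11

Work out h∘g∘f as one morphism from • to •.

Answer: +2

Trace:
  0 +4≡4 +11≡3 +11≡2  (mod 12)
composite: +2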